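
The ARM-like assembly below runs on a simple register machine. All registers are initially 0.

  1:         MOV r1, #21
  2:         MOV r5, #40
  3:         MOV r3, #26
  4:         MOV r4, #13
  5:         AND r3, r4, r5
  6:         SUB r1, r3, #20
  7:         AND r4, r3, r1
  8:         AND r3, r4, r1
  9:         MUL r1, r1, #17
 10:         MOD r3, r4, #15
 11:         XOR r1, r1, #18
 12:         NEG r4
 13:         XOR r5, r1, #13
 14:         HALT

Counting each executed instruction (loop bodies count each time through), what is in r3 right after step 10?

0

MOV r1, #21 → r1=21
MOV r5, #40 → r5=40
MOV r3, #26 → r3=26
MOV r4, #13 → r4=13
AND r3, r4, r5 → r3=13&40=8
SUB r1, r3, #20 → r1=8-20=-12
AND r4, r3, r1 → r4=8&(-12)=0
AND r3, r4, r1 → r3=0&(-12)=0
MUL r1, r1, #17 → r1=(-12)*17=-204
MOD r3, r4, #15 → r3=0%15=0
After step 10: r3 = 0.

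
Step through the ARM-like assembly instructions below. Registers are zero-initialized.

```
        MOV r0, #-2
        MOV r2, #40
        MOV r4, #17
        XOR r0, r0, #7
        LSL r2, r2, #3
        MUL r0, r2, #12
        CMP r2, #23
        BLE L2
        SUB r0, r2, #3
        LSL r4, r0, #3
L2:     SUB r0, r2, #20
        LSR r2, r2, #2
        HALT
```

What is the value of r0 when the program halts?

after MOV r0, #-2: r0=-2
after MOV r2, #40: r2=40
after MOV r4, #17: r4=17
after XOR r0, r0, #7: r0=(-2)^7=-7
after LSL r2, r2, #3: r2=40<<3=320
after MUL r0, r2, #12: r0=320*12=3840
CMP r2, #23  (cmp 320,23)
BLE L2: not taken
after SUB r0, r2, #3: r0=320-3=317
after LSL r4, r0, #3: r4=317<<3=2536
after SUB r0, r2, #20: r0=320-20=300
after LSR r2, r2, #2: r2=320>>2=80
halt.

300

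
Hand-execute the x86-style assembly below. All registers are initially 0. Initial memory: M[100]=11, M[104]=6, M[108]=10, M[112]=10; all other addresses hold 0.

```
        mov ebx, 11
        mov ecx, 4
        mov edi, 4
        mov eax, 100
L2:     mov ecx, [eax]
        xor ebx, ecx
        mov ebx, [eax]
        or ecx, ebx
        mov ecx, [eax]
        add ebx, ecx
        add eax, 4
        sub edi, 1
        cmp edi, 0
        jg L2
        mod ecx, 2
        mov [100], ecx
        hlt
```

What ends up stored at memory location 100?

ebx=11
ecx=4
edi=4
eax=100
ecx=M[100]=11
ebx=11^11=0
ebx=M[100]=11
ecx=11|11=11
ecx=M[100]=11
ebx=11+11=22
eax=100+4=104
edi=4-1=3
cmp edi, 0  (cmp 3,0)
jg L2: taken
ecx=M[104]=6
ebx=22^6=16
ebx=M[104]=6
ecx=6|6=6
ecx=M[104]=6
ebx=6+6=12
eax=104+4=108
edi=3-1=2
cmp edi, 0  (cmp 2,0)
jg L2: taken
ecx=M[108]=10
ebx=12^10=6
ebx=M[108]=10
ecx=10|10=10
ecx=M[108]=10
ebx=10+10=20
eax=108+4=112
edi=2-1=1
cmp edi, 0  (cmp 1,0)
jg L2: taken
ecx=M[112]=10
ebx=20^10=30
ebx=M[112]=10
ecx=10|10=10
ecx=M[112]=10
ebx=10+10=20
eax=112+4=116
edi=1-1=0
cmp edi, 0  (cmp 0,0)
jg L2: not taken
ecx=10%2=0
mov [100], ecx → M[100]=0
halt.

0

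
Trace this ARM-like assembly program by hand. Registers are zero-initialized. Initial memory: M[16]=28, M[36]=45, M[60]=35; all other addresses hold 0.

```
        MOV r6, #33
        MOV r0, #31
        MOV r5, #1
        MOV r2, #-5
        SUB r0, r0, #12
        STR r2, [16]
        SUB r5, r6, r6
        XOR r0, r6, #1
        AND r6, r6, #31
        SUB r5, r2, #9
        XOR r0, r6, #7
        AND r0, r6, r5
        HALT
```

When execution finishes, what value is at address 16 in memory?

after MOV r6, #33: r6=33
after MOV r0, #31: r0=31
after MOV r5, #1: r5=1
after MOV r2, #-5: r2=-5
after SUB r0, r0, #12: r0=31-12=19
STR r2, [16] → M[16]=-5
after SUB r5, r6, r6: r5=33-33=0
after XOR r0, r6, #1: r0=33^1=32
after AND r6, r6, #31: r6=33&31=1
after SUB r5, r2, #9: r5=(-5)-9=-14
after XOR r0, r6, #7: r0=1^7=6
after AND r0, r6, r5: r0=1&(-14)=0
halt.

-5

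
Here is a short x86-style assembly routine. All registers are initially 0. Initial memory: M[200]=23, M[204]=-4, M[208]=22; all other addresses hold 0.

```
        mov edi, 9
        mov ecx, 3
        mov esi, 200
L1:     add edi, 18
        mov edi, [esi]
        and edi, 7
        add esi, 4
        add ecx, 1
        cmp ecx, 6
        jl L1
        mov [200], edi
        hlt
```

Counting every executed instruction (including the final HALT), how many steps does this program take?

26

after mov edi, 9: edi=9
after mov ecx, 3: ecx=3
after mov esi, 200: esi=200
after add edi, 18: edi=9+18=27
after mov edi, [esi]: edi=M[200]=23
after and edi, 7: edi=23&7=7
after add esi, 4: esi=200+4=204
after add ecx, 1: ecx=3+1=4
cmp ecx, 6  (cmp 4,6)
jl L1: taken
after add edi, 18: edi=7+18=25
after mov edi, [esi]: edi=M[204]=-4
after and edi, 7: edi=(-4)&7=4
after add esi, 4: esi=204+4=208
after add ecx, 1: ecx=4+1=5
cmp ecx, 6  (cmp 5,6)
jl L1: taken
after add edi, 18: edi=4+18=22
after mov edi, [esi]: edi=M[208]=22
after and edi, 7: edi=22&7=6
after add esi, 4: esi=208+4=212
after add ecx, 1: ecx=5+1=6
cmp ecx, 6  (cmp 6,6)
jl L1: not taken
mov [200], edi → M[200]=6
halt.
Total executed instructions: 26.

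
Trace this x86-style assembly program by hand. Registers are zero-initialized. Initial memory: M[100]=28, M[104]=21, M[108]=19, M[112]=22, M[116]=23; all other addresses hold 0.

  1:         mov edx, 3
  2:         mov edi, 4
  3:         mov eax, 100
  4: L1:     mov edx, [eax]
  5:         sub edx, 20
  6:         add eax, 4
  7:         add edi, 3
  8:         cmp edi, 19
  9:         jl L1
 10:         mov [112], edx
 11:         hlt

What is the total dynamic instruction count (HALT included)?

mov edx, 3 → edx=3
mov edi, 4 → edi=4
mov eax, 100 → eax=100
mov edx, [eax] → edx=M[100]=28
sub edx, 20 → edx=28-20=8
add eax, 4 → eax=100+4=104
add edi, 3 → edi=4+3=7
cmp edi, 19  (cmp 7,19)
jl L1: taken
mov edx, [eax] → edx=M[104]=21
sub edx, 20 → edx=21-20=1
add eax, 4 → eax=104+4=108
add edi, 3 → edi=7+3=10
cmp edi, 19  (cmp 10,19)
jl L1: taken
mov edx, [eax] → edx=M[108]=19
sub edx, 20 → edx=19-20=-1
add eax, 4 → eax=108+4=112
add edi, 3 → edi=10+3=13
cmp edi, 19  (cmp 13,19)
jl L1: taken
mov edx, [eax] → edx=M[112]=22
sub edx, 20 → edx=22-20=2
add eax, 4 → eax=112+4=116
add edi, 3 → edi=13+3=16
cmp edi, 19  (cmp 16,19)
jl L1: taken
mov edx, [eax] → edx=M[116]=23
sub edx, 20 → edx=23-20=3
add eax, 4 → eax=116+4=120
add edi, 3 → edi=16+3=19
cmp edi, 19  (cmp 19,19)
jl L1: not taken
mov [112], edx → M[112]=3
halt.
Total executed instructions: 35.

35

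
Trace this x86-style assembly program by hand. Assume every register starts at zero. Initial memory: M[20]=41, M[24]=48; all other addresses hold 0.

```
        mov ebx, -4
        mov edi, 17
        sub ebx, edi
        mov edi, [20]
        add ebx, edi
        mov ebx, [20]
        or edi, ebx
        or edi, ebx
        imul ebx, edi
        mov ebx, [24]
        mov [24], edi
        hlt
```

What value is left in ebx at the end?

48

ebx=-4
edi=17
ebx=(-4)-17=-21
edi=M[20]=41
ebx=(-21)+41=20
ebx=M[20]=41
edi=41|41=41
edi=41|41=41
ebx=41*41=1681
ebx=M[24]=48
mov [24], edi → M[24]=41
halt.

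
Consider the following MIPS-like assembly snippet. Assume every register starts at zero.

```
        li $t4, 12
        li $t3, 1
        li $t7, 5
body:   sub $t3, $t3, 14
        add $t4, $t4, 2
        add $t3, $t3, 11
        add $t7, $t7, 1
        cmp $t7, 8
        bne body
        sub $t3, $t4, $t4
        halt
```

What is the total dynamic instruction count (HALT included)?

23

$t4=12
$t3=1
$t7=5
$t3=1-14=-13
$t4=12+2=14
$t3=(-13)+11=-2
$t7=5+1=6
cmp $t7, 8  (cmp 6,8)
bne body: taken
$t3=(-2)-14=-16
$t4=14+2=16
$t3=(-16)+11=-5
$t7=6+1=7
cmp $t7, 8  (cmp 7,8)
bne body: taken
$t3=(-5)-14=-19
$t4=16+2=18
$t3=(-19)+11=-8
$t7=7+1=8
cmp $t7, 8  (cmp 8,8)
bne body: not taken
$t3=18-18=0
halt.
Total executed instructions: 23.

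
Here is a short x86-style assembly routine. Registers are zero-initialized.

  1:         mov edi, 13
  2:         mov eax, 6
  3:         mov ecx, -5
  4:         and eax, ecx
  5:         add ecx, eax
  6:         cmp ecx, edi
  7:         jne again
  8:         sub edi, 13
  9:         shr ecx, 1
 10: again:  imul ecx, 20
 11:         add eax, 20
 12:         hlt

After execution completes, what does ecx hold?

-60

mov edi, 13 → edi=13
mov eax, 6 → eax=6
mov ecx, -5 → ecx=-5
and eax, ecx → eax=6&(-5)=2
add ecx, eax → ecx=(-5)+2=-3
cmp ecx, edi  (cmp -3,13)
jne again: taken
imul ecx, 20 → ecx=(-3)*20=-60
add eax, 20 → eax=2+20=22
halt.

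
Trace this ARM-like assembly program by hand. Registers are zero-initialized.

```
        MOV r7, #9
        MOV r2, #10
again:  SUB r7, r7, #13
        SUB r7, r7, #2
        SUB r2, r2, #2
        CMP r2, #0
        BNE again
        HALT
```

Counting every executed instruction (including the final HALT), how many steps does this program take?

MOV r7, #9 → r7=9
MOV r2, #10 → r2=10
SUB r7, r7, #13 → r7=9-13=-4
SUB r7, r7, #2 → r7=(-4)-2=-6
SUB r2, r2, #2 → r2=10-2=8
CMP r2, #0  (cmp 8,0)
BNE again: taken
SUB r7, r7, #13 → r7=(-6)-13=-19
SUB r7, r7, #2 → r7=(-19)-2=-21
SUB r2, r2, #2 → r2=8-2=6
CMP r2, #0  (cmp 6,0)
BNE again: taken
SUB r7, r7, #13 → r7=(-21)-13=-34
SUB r7, r7, #2 → r7=(-34)-2=-36
SUB r2, r2, #2 → r2=6-2=4
CMP r2, #0  (cmp 4,0)
BNE again: taken
SUB r7, r7, #13 → r7=(-36)-13=-49
SUB r7, r7, #2 → r7=(-49)-2=-51
SUB r2, r2, #2 → r2=4-2=2
CMP r2, #0  (cmp 2,0)
BNE again: taken
SUB r7, r7, #13 → r7=(-51)-13=-64
SUB r7, r7, #2 → r7=(-64)-2=-66
SUB r2, r2, #2 → r2=2-2=0
CMP r2, #0  (cmp 0,0)
BNE again: not taken
halt.
Total executed instructions: 28.

28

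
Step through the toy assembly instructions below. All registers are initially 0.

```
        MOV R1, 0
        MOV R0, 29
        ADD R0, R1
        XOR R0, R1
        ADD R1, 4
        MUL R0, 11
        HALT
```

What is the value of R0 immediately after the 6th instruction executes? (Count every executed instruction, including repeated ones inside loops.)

319

R1=0
R0=29
R0=29+0=29
R0=29^0=29
R1=0+4=4
R0=29*11=319
After step 6: R0 = 319.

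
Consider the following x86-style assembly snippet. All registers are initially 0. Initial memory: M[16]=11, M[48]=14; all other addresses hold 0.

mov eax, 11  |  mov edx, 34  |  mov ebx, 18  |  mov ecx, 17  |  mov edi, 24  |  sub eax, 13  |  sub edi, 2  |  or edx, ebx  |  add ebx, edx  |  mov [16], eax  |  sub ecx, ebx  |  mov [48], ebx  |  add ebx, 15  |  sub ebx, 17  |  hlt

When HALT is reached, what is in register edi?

after mov eax, 11: eax=11
after mov edx, 34: edx=34
after mov ebx, 18: ebx=18
after mov ecx, 17: ecx=17
after mov edi, 24: edi=24
after sub eax, 13: eax=11-13=-2
after sub edi, 2: edi=24-2=22
after or edx, ebx: edx=34|18=50
after add ebx, edx: ebx=18+50=68
mov [16], eax → M[16]=-2
after sub ecx, ebx: ecx=17-68=-51
mov [48], ebx → M[48]=68
after add ebx, 15: ebx=68+15=83
after sub ebx, 17: ebx=83-17=66
halt.

22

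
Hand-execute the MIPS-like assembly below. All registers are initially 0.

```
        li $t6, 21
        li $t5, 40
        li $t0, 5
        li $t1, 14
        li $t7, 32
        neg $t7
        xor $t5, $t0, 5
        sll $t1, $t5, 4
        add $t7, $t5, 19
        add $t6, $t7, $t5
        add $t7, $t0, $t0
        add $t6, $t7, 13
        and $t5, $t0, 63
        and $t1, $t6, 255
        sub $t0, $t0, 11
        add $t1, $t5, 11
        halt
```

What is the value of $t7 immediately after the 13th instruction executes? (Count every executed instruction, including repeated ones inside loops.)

$t6=21
$t5=40
$t0=5
$t1=14
$t7=32
$t7=-(32)=-32
$t5=5^5=0
$t1=0<<4=0
$t7=0+19=19
$t6=19+0=19
$t7=5+5=10
$t6=10+13=23
$t5=5&63=5
After step 13: $t7 = 10.

10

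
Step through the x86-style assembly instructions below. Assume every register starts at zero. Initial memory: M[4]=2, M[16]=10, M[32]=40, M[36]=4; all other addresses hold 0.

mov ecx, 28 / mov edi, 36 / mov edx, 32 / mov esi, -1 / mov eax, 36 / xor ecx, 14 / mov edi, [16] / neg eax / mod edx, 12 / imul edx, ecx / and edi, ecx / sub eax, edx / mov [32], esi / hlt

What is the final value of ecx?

18

after mov ecx, 28: ecx=28
after mov edi, 36: edi=36
after mov edx, 32: edx=32
after mov esi, -1: esi=-1
after mov eax, 36: eax=36
after xor ecx, 14: ecx=28^14=18
after mov edi, [16]: edi=M[16]=10
after neg eax: eax=-(36)=-36
after mod edx, 12: edx=32%12=8
after imul edx, ecx: edx=8*18=144
after and edi, ecx: edi=10&18=2
after sub eax, edx: eax=(-36)-144=-180
mov [32], esi → M[32]=-1
halt.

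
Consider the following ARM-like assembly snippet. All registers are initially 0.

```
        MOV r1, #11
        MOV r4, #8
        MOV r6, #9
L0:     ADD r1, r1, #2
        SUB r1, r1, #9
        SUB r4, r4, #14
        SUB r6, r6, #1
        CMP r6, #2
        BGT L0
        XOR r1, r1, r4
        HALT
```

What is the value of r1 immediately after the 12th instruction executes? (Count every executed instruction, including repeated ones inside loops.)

-3

r1=11
r4=8
r6=9
r1=11+2=13
r1=13-9=4
r4=8-14=-6
r6=9-1=8
CMP r6, #2  (cmp 8,2)
BGT L0: taken
r1=4+2=6
r1=6-9=-3
r4=(-6)-14=-20
After step 12: r1 = -3.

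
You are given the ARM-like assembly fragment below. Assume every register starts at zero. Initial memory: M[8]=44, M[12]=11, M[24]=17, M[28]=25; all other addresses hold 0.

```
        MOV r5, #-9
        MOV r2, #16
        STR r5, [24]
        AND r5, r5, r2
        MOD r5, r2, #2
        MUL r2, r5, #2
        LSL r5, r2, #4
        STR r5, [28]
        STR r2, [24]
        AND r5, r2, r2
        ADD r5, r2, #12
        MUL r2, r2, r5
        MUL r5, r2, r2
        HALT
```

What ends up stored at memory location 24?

0

MOV r5, #-9 → r5=-9
MOV r2, #16 → r2=16
STR r5, [24] → M[24]=-9
AND r5, r5, r2 → r5=(-9)&16=16
MOD r5, r2, #2 → r5=16%2=0
MUL r2, r5, #2 → r2=0*2=0
LSL r5, r2, #4 → r5=0<<4=0
STR r5, [28] → M[28]=0
STR r2, [24] → M[24]=0
AND r5, r2, r2 → r5=0&0=0
ADD r5, r2, #12 → r5=0+12=12
MUL r2, r2, r5 → r2=0*12=0
MUL r5, r2, r2 → r5=0*0=0
halt.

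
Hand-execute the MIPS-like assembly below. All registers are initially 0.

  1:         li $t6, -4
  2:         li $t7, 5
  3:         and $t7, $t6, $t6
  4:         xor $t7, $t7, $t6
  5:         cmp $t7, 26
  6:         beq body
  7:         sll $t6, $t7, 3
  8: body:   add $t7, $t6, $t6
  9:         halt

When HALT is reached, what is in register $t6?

0

$t6=-4
$t7=5
$t7=(-4)&(-4)=-4
$t7=(-4)^(-4)=0
cmp $t7, 26  (cmp 0,26)
beq body: not taken
$t6=0<<3=0
$t7=0+0=0
halt.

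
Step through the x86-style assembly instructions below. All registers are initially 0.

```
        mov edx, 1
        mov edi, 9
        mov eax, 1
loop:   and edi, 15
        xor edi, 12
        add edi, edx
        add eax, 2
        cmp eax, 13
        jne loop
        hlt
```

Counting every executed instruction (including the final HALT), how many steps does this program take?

edx=1
edi=9
eax=1
edi=9&15=9
edi=9^12=5
edi=5+1=6
eax=1+2=3
cmp eax, 13  (cmp 3,13)
jne loop: taken
edi=6&15=6
edi=6^12=10
edi=10+1=11
eax=3+2=5
cmp eax, 13  (cmp 5,13)
jne loop: taken
edi=11&15=11
edi=11^12=7
edi=7+1=8
eax=5+2=7
cmp eax, 13  (cmp 7,13)
jne loop: taken
edi=8&15=8
edi=8^12=4
edi=4+1=5
eax=7+2=9
cmp eax, 13  (cmp 9,13)
jne loop: taken
edi=5&15=5
edi=5^12=9
edi=9+1=10
eax=9+2=11
cmp eax, 13  (cmp 11,13)
jne loop: taken
edi=10&15=10
edi=10^12=6
edi=6+1=7
eax=11+2=13
cmp eax, 13  (cmp 13,13)
jne loop: not taken
halt.
Total executed instructions: 40.

40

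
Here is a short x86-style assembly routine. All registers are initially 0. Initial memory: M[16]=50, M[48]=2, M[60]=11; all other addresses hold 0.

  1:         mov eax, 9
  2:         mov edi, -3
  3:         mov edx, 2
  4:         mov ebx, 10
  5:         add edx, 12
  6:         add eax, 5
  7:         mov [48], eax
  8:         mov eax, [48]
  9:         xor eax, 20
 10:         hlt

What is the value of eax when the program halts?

26

mov eax, 9 → eax=9
mov edi, -3 → edi=-3
mov edx, 2 → edx=2
mov ebx, 10 → ebx=10
add edx, 12 → edx=2+12=14
add eax, 5 → eax=9+5=14
mov [48], eax → M[48]=14
mov eax, [48] → eax=M[48]=14
xor eax, 20 → eax=14^20=26
halt.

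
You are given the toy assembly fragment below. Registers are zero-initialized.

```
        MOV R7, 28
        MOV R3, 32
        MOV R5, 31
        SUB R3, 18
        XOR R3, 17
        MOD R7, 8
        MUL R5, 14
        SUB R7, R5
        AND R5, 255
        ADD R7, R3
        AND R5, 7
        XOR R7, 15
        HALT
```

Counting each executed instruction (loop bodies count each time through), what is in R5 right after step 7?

434

MOV R7, 28 → R7=28
MOV R3, 32 → R3=32
MOV R5, 31 → R5=31
SUB R3, 18 → R3=32-18=14
XOR R3, 17 → R3=14^17=31
MOD R7, 8 → R7=28%8=4
MUL R5, 14 → R5=31*14=434
After step 7: R5 = 434.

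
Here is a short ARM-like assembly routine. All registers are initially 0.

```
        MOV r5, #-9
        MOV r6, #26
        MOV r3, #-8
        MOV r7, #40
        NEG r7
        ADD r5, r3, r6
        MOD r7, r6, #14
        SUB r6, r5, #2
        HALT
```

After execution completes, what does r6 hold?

MOV r5, #-9 → r5=-9
MOV r6, #26 → r6=26
MOV r3, #-8 → r3=-8
MOV r7, #40 → r7=40
NEG r7 → r7=-(40)=-40
ADD r5, r3, r6 → r5=(-8)+26=18
MOD r7, r6, #14 → r7=26%14=12
SUB r6, r5, #2 → r6=18-2=16
halt.

16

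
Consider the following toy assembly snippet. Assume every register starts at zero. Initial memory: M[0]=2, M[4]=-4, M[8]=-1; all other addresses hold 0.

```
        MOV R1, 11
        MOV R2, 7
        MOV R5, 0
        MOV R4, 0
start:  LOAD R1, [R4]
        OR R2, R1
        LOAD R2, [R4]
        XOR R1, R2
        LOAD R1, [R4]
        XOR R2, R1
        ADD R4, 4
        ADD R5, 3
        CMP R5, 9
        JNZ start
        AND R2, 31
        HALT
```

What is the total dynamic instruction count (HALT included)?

36

MOV R1, 11 → R1=11
MOV R2, 7 → R2=7
MOV R5, 0 → R5=0
MOV R4, 0 → R4=0
LOAD R1, [R4] → R1=M[0]=2
OR R2, R1 → R2=7|2=7
LOAD R2, [R4] → R2=M[0]=2
XOR R1, R2 → R1=2^2=0
LOAD R1, [R4] → R1=M[0]=2
XOR R2, R1 → R2=2^2=0
ADD R4, 4 → R4=0+4=4
ADD R5, 3 → R5=0+3=3
CMP R5, 9  (cmp 3,9)
JNZ start: taken
LOAD R1, [R4] → R1=M[4]=-4
OR R2, R1 → R2=0|(-4)=-4
LOAD R2, [R4] → R2=M[4]=-4
XOR R1, R2 → R1=(-4)^(-4)=0
LOAD R1, [R4] → R1=M[4]=-4
XOR R2, R1 → R2=(-4)^(-4)=0
ADD R4, 4 → R4=4+4=8
ADD R5, 3 → R5=3+3=6
CMP R5, 9  (cmp 6,9)
JNZ start: taken
LOAD R1, [R4] → R1=M[8]=-1
OR R2, R1 → R2=0|(-1)=-1
LOAD R2, [R4] → R2=M[8]=-1
XOR R1, R2 → R1=(-1)^(-1)=0
LOAD R1, [R4] → R1=M[8]=-1
XOR R2, R1 → R2=(-1)^(-1)=0
ADD R4, 4 → R4=8+4=12
ADD R5, 3 → R5=6+3=9
CMP R5, 9  (cmp 9,9)
JNZ start: not taken
AND R2, 31 → R2=0&31=0
halt.
Total executed instructions: 36.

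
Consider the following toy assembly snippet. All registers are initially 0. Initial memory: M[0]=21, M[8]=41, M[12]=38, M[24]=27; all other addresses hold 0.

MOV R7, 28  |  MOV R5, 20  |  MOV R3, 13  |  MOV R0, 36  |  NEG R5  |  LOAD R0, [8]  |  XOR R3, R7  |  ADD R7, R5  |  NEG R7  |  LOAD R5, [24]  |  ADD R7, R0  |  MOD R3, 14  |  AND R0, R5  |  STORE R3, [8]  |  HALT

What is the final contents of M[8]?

3

after MOV R7, 28: R7=28
after MOV R5, 20: R5=20
after MOV R3, 13: R3=13
after MOV R0, 36: R0=36
after NEG R5: R5=-(20)=-20
after LOAD R0, [8]: R0=M[8]=41
after XOR R3, R7: R3=13^28=17
after ADD R7, R5: R7=28+(-20)=8
after NEG R7: R7=-(8)=-8
after LOAD R5, [24]: R5=M[24]=27
after ADD R7, R0: R7=(-8)+41=33
after MOD R3, 14: R3=17%14=3
after AND R0, R5: R0=41&27=9
STORE R3, [8] → M[8]=3
halt.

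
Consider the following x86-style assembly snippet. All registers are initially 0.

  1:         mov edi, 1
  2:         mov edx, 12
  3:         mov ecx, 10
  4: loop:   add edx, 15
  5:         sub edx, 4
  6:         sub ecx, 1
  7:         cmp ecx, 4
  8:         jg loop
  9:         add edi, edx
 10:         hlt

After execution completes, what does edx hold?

78

mov edi, 1 → edi=1
mov edx, 12 → edx=12
mov ecx, 10 → ecx=10
add edx, 15 → edx=12+15=27
sub edx, 4 → edx=27-4=23
sub ecx, 1 → ecx=10-1=9
cmp ecx, 4  (cmp 9,4)
jg loop: taken
add edx, 15 → edx=23+15=38
sub edx, 4 → edx=38-4=34
sub ecx, 1 → ecx=9-1=8
cmp ecx, 4  (cmp 8,4)
jg loop: taken
add edx, 15 → edx=34+15=49
sub edx, 4 → edx=49-4=45
sub ecx, 1 → ecx=8-1=7
cmp ecx, 4  (cmp 7,4)
jg loop: taken
add edx, 15 → edx=45+15=60
sub edx, 4 → edx=60-4=56
sub ecx, 1 → ecx=7-1=6
cmp ecx, 4  (cmp 6,4)
jg loop: taken
add edx, 15 → edx=56+15=71
sub edx, 4 → edx=71-4=67
sub ecx, 1 → ecx=6-1=5
cmp ecx, 4  (cmp 5,4)
jg loop: taken
add edx, 15 → edx=67+15=82
sub edx, 4 → edx=82-4=78
sub ecx, 1 → ecx=5-1=4
cmp ecx, 4  (cmp 4,4)
jg loop: not taken
add edi, edx → edi=1+78=79
halt.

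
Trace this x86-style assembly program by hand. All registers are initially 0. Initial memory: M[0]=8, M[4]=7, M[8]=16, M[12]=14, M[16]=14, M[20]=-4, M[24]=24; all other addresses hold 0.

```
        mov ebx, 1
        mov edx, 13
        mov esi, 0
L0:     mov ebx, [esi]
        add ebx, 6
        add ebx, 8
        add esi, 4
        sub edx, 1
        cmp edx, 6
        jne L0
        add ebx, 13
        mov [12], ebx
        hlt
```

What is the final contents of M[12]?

mov ebx, 1 → ebx=1
mov edx, 13 → edx=13
mov esi, 0 → esi=0
mov ebx, [esi] → ebx=M[0]=8
add ebx, 6 → ebx=8+6=14
add ebx, 8 → ebx=14+8=22
add esi, 4 → esi=0+4=4
sub edx, 1 → edx=13-1=12
cmp edx, 6  (cmp 12,6)
jne L0: taken
mov ebx, [esi] → ebx=M[4]=7
add ebx, 6 → ebx=7+6=13
add ebx, 8 → ebx=13+8=21
add esi, 4 → esi=4+4=8
sub edx, 1 → edx=12-1=11
cmp edx, 6  (cmp 11,6)
jne L0: taken
mov ebx, [esi] → ebx=M[8]=16
add ebx, 6 → ebx=16+6=22
add ebx, 8 → ebx=22+8=30
add esi, 4 → esi=8+4=12
sub edx, 1 → edx=11-1=10
cmp edx, 6  (cmp 10,6)
jne L0: taken
mov ebx, [esi] → ebx=M[12]=14
add ebx, 6 → ebx=14+6=20
add ebx, 8 → ebx=20+8=28
add esi, 4 → esi=12+4=16
sub edx, 1 → edx=10-1=9
cmp edx, 6  (cmp 9,6)
jne L0: taken
mov ebx, [esi] → ebx=M[16]=14
add ebx, 6 → ebx=14+6=20
add ebx, 8 → ebx=20+8=28
add esi, 4 → esi=16+4=20
sub edx, 1 → edx=9-1=8
cmp edx, 6  (cmp 8,6)
jne L0: taken
mov ebx, [esi] → ebx=M[20]=-4
add ebx, 6 → ebx=(-4)+6=2
add ebx, 8 → ebx=2+8=10
add esi, 4 → esi=20+4=24
sub edx, 1 → edx=8-1=7
cmp edx, 6  (cmp 7,6)
jne L0: taken
mov ebx, [esi] → ebx=M[24]=24
add ebx, 6 → ebx=24+6=30
add ebx, 8 → ebx=30+8=38
add esi, 4 → esi=24+4=28
sub edx, 1 → edx=7-1=6
cmp edx, 6  (cmp 6,6)
jne L0: not taken
add ebx, 13 → ebx=38+13=51
mov [12], ebx → M[12]=51
halt.

51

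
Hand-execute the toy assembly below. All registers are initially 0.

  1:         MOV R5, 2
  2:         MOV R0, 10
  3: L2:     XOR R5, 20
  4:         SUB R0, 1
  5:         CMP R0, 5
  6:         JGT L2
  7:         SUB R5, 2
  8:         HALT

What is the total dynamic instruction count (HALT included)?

R5=2
R0=10
R5=2^20=22
R0=10-1=9
CMP R0, 5  (cmp 9,5)
JGT L2: taken
R5=22^20=2
R0=9-1=8
CMP R0, 5  (cmp 8,5)
JGT L2: taken
R5=2^20=22
R0=8-1=7
CMP R0, 5  (cmp 7,5)
JGT L2: taken
R5=22^20=2
R0=7-1=6
CMP R0, 5  (cmp 6,5)
JGT L2: taken
R5=2^20=22
R0=6-1=5
CMP R0, 5  (cmp 5,5)
JGT L2: not taken
R5=22-2=20
halt.
Total executed instructions: 24.

24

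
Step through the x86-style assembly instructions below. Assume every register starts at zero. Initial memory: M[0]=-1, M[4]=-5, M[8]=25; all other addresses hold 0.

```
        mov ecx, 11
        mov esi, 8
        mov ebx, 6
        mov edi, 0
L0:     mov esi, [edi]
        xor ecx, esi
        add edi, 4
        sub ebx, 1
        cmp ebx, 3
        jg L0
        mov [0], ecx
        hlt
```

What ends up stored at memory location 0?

22

after mov ecx, 11: ecx=11
after mov esi, 8: esi=8
after mov ebx, 6: ebx=6
after mov edi, 0: edi=0
after mov esi, [edi]: esi=M[0]=-1
after xor ecx, esi: ecx=11^(-1)=-12
after add edi, 4: edi=0+4=4
after sub ebx, 1: ebx=6-1=5
cmp ebx, 3  (cmp 5,3)
jg L0: taken
after mov esi, [edi]: esi=M[4]=-5
after xor ecx, esi: ecx=(-12)^(-5)=15
after add edi, 4: edi=4+4=8
after sub ebx, 1: ebx=5-1=4
cmp ebx, 3  (cmp 4,3)
jg L0: taken
after mov esi, [edi]: esi=M[8]=25
after xor ecx, esi: ecx=15^25=22
after add edi, 4: edi=8+4=12
after sub ebx, 1: ebx=4-1=3
cmp ebx, 3  (cmp 3,3)
jg L0: not taken
mov [0], ecx → M[0]=22
halt.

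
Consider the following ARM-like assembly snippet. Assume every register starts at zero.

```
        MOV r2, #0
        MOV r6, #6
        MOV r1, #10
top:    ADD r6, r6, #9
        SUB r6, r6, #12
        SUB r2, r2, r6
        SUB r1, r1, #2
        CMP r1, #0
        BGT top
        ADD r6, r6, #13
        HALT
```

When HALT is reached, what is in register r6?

after MOV r2, #0: r2=0
after MOV r6, #6: r6=6
after MOV r1, #10: r1=10
after ADD r6, r6, #9: r6=6+9=15
after SUB r6, r6, #12: r6=15-12=3
after SUB r2, r2, r6: r2=0-3=-3
after SUB r1, r1, #2: r1=10-2=8
CMP r1, #0  (cmp 8,0)
BGT top: taken
after ADD r6, r6, #9: r6=3+9=12
after SUB r6, r6, #12: r6=12-12=0
after SUB r2, r2, r6: r2=(-3)-0=-3
after SUB r1, r1, #2: r1=8-2=6
CMP r1, #0  (cmp 6,0)
BGT top: taken
after ADD r6, r6, #9: r6=0+9=9
after SUB r6, r6, #12: r6=9-12=-3
after SUB r2, r2, r6: r2=(-3)-(-3)=0
after SUB r1, r1, #2: r1=6-2=4
CMP r1, #0  (cmp 4,0)
BGT top: taken
after ADD r6, r6, #9: r6=(-3)+9=6
after SUB r6, r6, #12: r6=6-12=-6
after SUB r2, r2, r6: r2=0-(-6)=6
after SUB r1, r1, #2: r1=4-2=2
CMP r1, #0  (cmp 2,0)
BGT top: taken
after ADD r6, r6, #9: r6=(-6)+9=3
after SUB r6, r6, #12: r6=3-12=-9
after SUB r2, r2, r6: r2=6-(-9)=15
after SUB r1, r1, #2: r1=2-2=0
CMP r1, #0  (cmp 0,0)
BGT top: not taken
after ADD r6, r6, #13: r6=(-9)+13=4
halt.

4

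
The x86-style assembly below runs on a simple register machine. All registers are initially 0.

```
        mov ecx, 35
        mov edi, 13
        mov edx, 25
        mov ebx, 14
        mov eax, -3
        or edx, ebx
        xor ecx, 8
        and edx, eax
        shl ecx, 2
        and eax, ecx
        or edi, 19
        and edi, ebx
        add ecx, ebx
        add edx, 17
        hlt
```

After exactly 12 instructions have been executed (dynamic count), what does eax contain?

172

mov ecx, 35 → ecx=35
mov edi, 13 → edi=13
mov edx, 25 → edx=25
mov ebx, 14 → ebx=14
mov eax, -3 → eax=-3
or edx, ebx → edx=25|14=31
xor ecx, 8 → ecx=35^8=43
and edx, eax → edx=31&(-3)=29
shl ecx, 2 → ecx=43<<2=172
and eax, ecx → eax=(-3)&172=172
or edi, 19 → edi=13|19=31
and edi, ebx → edi=31&14=14
After step 12: eax = 172.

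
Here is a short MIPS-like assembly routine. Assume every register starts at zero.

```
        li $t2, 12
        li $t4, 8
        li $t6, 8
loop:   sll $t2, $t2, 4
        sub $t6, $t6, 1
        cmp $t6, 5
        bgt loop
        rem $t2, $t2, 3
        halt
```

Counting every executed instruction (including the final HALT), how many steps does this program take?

$t2=12
$t4=8
$t6=8
$t2=12<<4=192
$t6=8-1=7
cmp $t6, 5  (cmp 7,5)
bgt loop: taken
$t2=192<<4=3072
$t6=7-1=6
cmp $t6, 5  (cmp 6,5)
bgt loop: taken
$t2=3072<<4=49152
$t6=6-1=5
cmp $t6, 5  (cmp 5,5)
bgt loop: not taken
$t2=49152%3=0
halt.
Total executed instructions: 17.

17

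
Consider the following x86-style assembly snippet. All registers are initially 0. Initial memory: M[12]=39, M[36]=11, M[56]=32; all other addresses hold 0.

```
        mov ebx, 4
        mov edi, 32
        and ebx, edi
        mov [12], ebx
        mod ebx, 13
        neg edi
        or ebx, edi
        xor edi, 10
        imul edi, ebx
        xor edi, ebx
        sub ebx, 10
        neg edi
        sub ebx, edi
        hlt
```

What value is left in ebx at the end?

-778

after mov ebx, 4: ebx=4
after mov edi, 32: edi=32
after and ebx, edi: ebx=4&32=0
mov [12], ebx → M[12]=0
after mod ebx, 13: ebx=0%13=0
after neg edi: edi=-(32)=-32
after or ebx, edi: ebx=0|(-32)=-32
after xor edi, 10: edi=(-32)^10=-22
after imul edi, ebx: edi=(-22)*(-32)=704
after xor edi, ebx: edi=704^(-32)=-736
after sub ebx, 10: ebx=(-32)-10=-42
after neg edi: edi=-(-736)=736
after sub ebx, edi: ebx=(-42)-736=-778
halt.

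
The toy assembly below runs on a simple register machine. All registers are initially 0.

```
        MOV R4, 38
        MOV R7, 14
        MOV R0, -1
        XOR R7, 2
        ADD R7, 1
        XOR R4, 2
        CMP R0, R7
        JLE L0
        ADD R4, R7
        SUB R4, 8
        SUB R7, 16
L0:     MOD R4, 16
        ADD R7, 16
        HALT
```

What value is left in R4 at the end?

MOV R4, 38 → R4=38
MOV R7, 14 → R7=14
MOV R0, -1 → R0=-1
XOR R7, 2 → R7=14^2=12
ADD R7, 1 → R7=12+1=13
XOR R4, 2 → R4=38^2=36
CMP R0, R7  (cmp -1,13)
JLE L0: taken
MOD R4, 16 → R4=36%16=4
ADD R7, 16 → R7=13+16=29
halt.

4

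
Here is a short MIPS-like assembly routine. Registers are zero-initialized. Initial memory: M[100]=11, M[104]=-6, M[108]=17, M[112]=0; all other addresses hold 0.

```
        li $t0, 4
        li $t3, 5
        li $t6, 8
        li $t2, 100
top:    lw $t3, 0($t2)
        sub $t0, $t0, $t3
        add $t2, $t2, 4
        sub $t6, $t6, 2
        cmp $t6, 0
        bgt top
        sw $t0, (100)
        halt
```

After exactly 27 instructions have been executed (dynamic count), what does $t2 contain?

116

after li $t0, 4: $t0=4
after li $t3, 5: $t3=5
after li $t6, 8: $t6=8
after li $t2, 100: $t2=100
after lw $t3, 0($t2): $t3=M[100]=11
after sub $t0, $t0, $t3: $t0=4-11=-7
after add $t2, $t2, 4: $t2=100+4=104
after sub $t6, $t6, 2: $t6=8-2=6
cmp $t6, 0  (cmp 6,0)
bgt top: taken
after lw $t3, 0($t2): $t3=M[104]=-6
after sub $t0, $t0, $t3: $t0=(-7)-(-6)=-1
after add $t2, $t2, 4: $t2=104+4=108
after sub $t6, $t6, 2: $t6=6-2=4
cmp $t6, 0  (cmp 4,0)
bgt top: taken
after lw $t3, 0($t2): $t3=M[108]=17
after sub $t0, $t0, $t3: $t0=(-1)-17=-18
after add $t2, $t2, 4: $t2=108+4=112
after sub $t6, $t6, 2: $t6=4-2=2
cmp $t6, 0  (cmp 2,0)
bgt top: taken
after lw $t3, 0($t2): $t3=M[112]=0
after sub $t0, $t0, $t3: $t0=(-18)-0=-18
after add $t2, $t2, 4: $t2=112+4=116
after sub $t6, $t6, 2: $t6=2-2=0
cmp $t6, 0  (cmp 0,0)
After step 27: $t2 = 116.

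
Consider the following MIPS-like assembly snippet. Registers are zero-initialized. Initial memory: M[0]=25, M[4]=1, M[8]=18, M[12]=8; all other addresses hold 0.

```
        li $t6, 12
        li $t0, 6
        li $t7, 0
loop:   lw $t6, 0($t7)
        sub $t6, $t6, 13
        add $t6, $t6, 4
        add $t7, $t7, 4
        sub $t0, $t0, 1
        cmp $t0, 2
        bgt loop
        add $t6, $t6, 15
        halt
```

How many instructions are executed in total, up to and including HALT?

after li $t6, 12: $t6=12
after li $t0, 6: $t0=6
after li $t7, 0: $t7=0
after lw $t6, 0($t7): $t6=M[0]=25
after sub $t6, $t6, 13: $t6=25-13=12
after add $t6, $t6, 4: $t6=12+4=16
after add $t7, $t7, 4: $t7=0+4=4
after sub $t0, $t0, 1: $t0=6-1=5
cmp $t0, 2  (cmp 5,2)
bgt loop: taken
after lw $t6, 0($t7): $t6=M[4]=1
after sub $t6, $t6, 13: $t6=1-13=-12
after add $t6, $t6, 4: $t6=(-12)+4=-8
after add $t7, $t7, 4: $t7=4+4=8
after sub $t0, $t0, 1: $t0=5-1=4
cmp $t0, 2  (cmp 4,2)
bgt loop: taken
after lw $t6, 0($t7): $t6=M[8]=18
after sub $t6, $t6, 13: $t6=18-13=5
after add $t6, $t6, 4: $t6=5+4=9
after add $t7, $t7, 4: $t7=8+4=12
after sub $t0, $t0, 1: $t0=4-1=3
cmp $t0, 2  (cmp 3,2)
bgt loop: taken
after lw $t6, 0($t7): $t6=M[12]=8
after sub $t6, $t6, 13: $t6=8-13=-5
after add $t6, $t6, 4: $t6=(-5)+4=-1
after add $t7, $t7, 4: $t7=12+4=16
after sub $t0, $t0, 1: $t0=3-1=2
cmp $t0, 2  (cmp 2,2)
bgt loop: not taken
after add $t6, $t6, 15: $t6=(-1)+15=14
halt.
Total executed instructions: 33.

33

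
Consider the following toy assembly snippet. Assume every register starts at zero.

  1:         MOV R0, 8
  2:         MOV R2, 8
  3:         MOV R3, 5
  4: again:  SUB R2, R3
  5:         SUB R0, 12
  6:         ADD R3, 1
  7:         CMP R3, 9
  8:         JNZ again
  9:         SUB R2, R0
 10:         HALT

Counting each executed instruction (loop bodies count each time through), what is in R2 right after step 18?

after MOV R0, 8: R0=8
after MOV R2, 8: R2=8
after MOV R3, 5: R3=5
after SUB R2, R3: R2=8-5=3
after SUB R0, 12: R0=8-12=-4
after ADD R3, 1: R3=5+1=6
CMP R3, 9  (cmp 6,9)
JNZ again: taken
after SUB R2, R3: R2=3-6=-3
after SUB R0, 12: R0=(-4)-12=-16
after ADD R3, 1: R3=6+1=7
CMP R3, 9  (cmp 7,9)
JNZ again: taken
after SUB R2, R3: R2=(-3)-7=-10
after SUB R0, 12: R0=(-16)-12=-28
after ADD R3, 1: R3=7+1=8
CMP R3, 9  (cmp 8,9)
JNZ again: taken
After step 18: R2 = -10.

-10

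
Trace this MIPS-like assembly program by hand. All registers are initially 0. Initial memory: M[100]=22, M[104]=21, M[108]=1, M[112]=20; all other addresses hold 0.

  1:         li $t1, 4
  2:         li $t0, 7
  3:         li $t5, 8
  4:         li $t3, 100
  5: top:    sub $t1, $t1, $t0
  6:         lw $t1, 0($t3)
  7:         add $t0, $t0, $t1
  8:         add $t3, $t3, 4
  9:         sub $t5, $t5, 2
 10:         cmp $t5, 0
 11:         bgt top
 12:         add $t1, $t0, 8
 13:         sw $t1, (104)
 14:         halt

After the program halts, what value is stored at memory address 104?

$t1=4
$t0=7
$t5=8
$t3=100
$t1=4-7=-3
$t1=M[100]=22
$t0=7+22=29
$t3=100+4=104
$t5=8-2=6
cmp $t5, 0  (cmp 6,0)
bgt top: taken
$t1=22-29=-7
$t1=M[104]=21
$t0=29+21=50
$t3=104+4=108
$t5=6-2=4
cmp $t5, 0  (cmp 4,0)
bgt top: taken
$t1=21-50=-29
$t1=M[108]=1
$t0=50+1=51
$t3=108+4=112
$t5=4-2=2
cmp $t5, 0  (cmp 2,0)
bgt top: taken
$t1=1-51=-50
$t1=M[112]=20
$t0=51+20=71
$t3=112+4=116
$t5=2-2=0
cmp $t5, 0  (cmp 0,0)
bgt top: not taken
$t1=71+8=79
sw $t1, (104) → M[104]=79
halt.

79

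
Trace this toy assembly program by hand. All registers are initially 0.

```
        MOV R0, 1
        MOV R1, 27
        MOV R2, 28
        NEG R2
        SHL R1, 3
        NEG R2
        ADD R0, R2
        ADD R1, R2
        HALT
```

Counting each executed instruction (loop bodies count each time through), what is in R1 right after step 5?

216

after MOV R0, 1: R0=1
after MOV R1, 27: R1=27
after MOV R2, 28: R2=28
after NEG R2: R2=-(28)=-28
after SHL R1, 3: R1=27<<3=216
After step 5: R1 = 216.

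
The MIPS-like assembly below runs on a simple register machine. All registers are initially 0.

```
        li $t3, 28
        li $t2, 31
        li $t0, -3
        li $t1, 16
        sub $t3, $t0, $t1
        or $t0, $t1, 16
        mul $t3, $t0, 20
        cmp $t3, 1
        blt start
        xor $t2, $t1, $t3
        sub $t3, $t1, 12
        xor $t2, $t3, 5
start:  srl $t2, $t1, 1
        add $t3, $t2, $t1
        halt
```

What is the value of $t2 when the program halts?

$t3=28
$t2=31
$t0=-3
$t1=16
$t3=(-3)-16=-19
$t0=16|16=16
$t3=16*20=320
cmp $t3, 1  (cmp 320,1)
blt start: not taken
$t2=16^320=336
$t3=16-12=4
$t2=4^5=1
$t2=16>>1=8
$t3=8+16=24
halt.

8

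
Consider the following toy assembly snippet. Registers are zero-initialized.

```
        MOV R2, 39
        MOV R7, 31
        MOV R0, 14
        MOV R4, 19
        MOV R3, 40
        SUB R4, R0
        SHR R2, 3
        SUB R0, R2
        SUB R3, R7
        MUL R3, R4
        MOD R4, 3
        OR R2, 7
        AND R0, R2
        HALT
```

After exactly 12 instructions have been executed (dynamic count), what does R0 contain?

after MOV R2, 39: R2=39
after MOV R7, 31: R7=31
after MOV R0, 14: R0=14
after MOV R4, 19: R4=19
after MOV R3, 40: R3=40
after SUB R4, R0: R4=19-14=5
after SHR R2, 3: R2=39>>3=4
after SUB R0, R2: R0=14-4=10
after SUB R3, R7: R3=40-31=9
after MUL R3, R4: R3=9*5=45
after MOD R4, 3: R4=5%3=2
after OR R2, 7: R2=4|7=7
After step 12: R0 = 10.

10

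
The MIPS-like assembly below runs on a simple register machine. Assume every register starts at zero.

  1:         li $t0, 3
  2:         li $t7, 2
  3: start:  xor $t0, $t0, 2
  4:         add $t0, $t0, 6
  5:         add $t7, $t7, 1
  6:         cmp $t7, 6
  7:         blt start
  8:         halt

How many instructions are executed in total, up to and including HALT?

23

li $t0, 3 → $t0=3
li $t7, 2 → $t7=2
xor $t0, $t0, 2 → $t0=3^2=1
add $t0, $t0, 6 → $t0=1+6=7
add $t7, $t7, 1 → $t7=2+1=3
cmp $t7, 6  (cmp 3,6)
blt start: taken
xor $t0, $t0, 2 → $t0=7^2=5
add $t0, $t0, 6 → $t0=5+6=11
add $t7, $t7, 1 → $t7=3+1=4
cmp $t7, 6  (cmp 4,6)
blt start: taken
xor $t0, $t0, 2 → $t0=11^2=9
add $t0, $t0, 6 → $t0=9+6=15
add $t7, $t7, 1 → $t7=4+1=5
cmp $t7, 6  (cmp 5,6)
blt start: taken
xor $t0, $t0, 2 → $t0=15^2=13
add $t0, $t0, 6 → $t0=13+6=19
add $t7, $t7, 1 → $t7=5+1=6
cmp $t7, 6  (cmp 6,6)
blt start: not taken
halt.
Total executed instructions: 23.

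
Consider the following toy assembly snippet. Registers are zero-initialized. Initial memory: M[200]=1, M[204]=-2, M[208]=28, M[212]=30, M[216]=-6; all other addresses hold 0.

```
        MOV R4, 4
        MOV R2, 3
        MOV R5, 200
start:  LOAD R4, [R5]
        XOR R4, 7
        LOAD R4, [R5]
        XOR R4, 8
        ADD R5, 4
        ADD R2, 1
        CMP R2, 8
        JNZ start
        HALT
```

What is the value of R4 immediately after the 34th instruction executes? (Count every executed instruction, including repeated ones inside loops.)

after MOV R4, 4: R4=4
after MOV R2, 3: R2=3
after MOV R5, 200: R5=200
after LOAD R4, [R5]: R4=M[200]=1
after XOR R4, 7: R4=1^7=6
after LOAD R4, [R5]: R4=M[200]=1
after XOR R4, 8: R4=1^8=9
after ADD R5, 4: R5=200+4=204
after ADD R2, 1: R2=3+1=4
CMP R2, 8  (cmp 4,8)
JNZ start: taken
after LOAD R4, [R5]: R4=M[204]=-2
after XOR R4, 7: R4=(-2)^7=-7
after LOAD R4, [R5]: R4=M[204]=-2
after XOR R4, 8: R4=(-2)^8=-10
after ADD R5, 4: R5=204+4=208
after ADD R2, 1: R2=4+1=5
CMP R2, 8  (cmp 5,8)
JNZ start: taken
after LOAD R4, [R5]: R4=M[208]=28
after XOR R4, 7: R4=28^7=27
after LOAD R4, [R5]: R4=M[208]=28
after XOR R4, 8: R4=28^8=20
after ADD R5, 4: R5=208+4=212
after ADD R2, 1: R2=5+1=6
CMP R2, 8  (cmp 6,8)
JNZ start: taken
after LOAD R4, [R5]: R4=M[212]=30
after XOR R4, 7: R4=30^7=25
after LOAD R4, [R5]: R4=M[212]=30
after XOR R4, 8: R4=30^8=22
after ADD R5, 4: R5=212+4=216
after ADD R2, 1: R2=6+1=7
CMP R2, 8  (cmp 7,8)
After step 34: R4 = 22.

22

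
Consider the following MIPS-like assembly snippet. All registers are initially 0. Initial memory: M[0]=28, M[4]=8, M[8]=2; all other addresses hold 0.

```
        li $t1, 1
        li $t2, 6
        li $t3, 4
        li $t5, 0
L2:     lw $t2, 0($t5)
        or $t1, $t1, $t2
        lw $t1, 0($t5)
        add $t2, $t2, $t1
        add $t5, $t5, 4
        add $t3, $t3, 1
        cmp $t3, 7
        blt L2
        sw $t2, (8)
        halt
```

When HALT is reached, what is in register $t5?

li $t1, 1 → $t1=1
li $t2, 6 → $t2=6
li $t3, 4 → $t3=4
li $t5, 0 → $t5=0
lw $t2, 0($t5) → $t2=M[0]=28
or $t1, $t1, $t2 → $t1=1|28=29
lw $t1, 0($t5) → $t1=M[0]=28
add $t2, $t2, $t1 → $t2=28+28=56
add $t5, $t5, 4 → $t5=0+4=4
add $t3, $t3, 1 → $t3=4+1=5
cmp $t3, 7  (cmp 5,7)
blt L2: taken
lw $t2, 0($t5) → $t2=M[4]=8
or $t1, $t1, $t2 → $t1=28|8=28
lw $t1, 0($t5) → $t1=M[4]=8
add $t2, $t2, $t1 → $t2=8+8=16
add $t5, $t5, 4 → $t5=4+4=8
add $t3, $t3, 1 → $t3=5+1=6
cmp $t3, 7  (cmp 6,7)
blt L2: taken
lw $t2, 0($t5) → $t2=M[8]=2
or $t1, $t1, $t2 → $t1=8|2=10
lw $t1, 0($t5) → $t1=M[8]=2
add $t2, $t2, $t1 → $t2=2+2=4
add $t5, $t5, 4 → $t5=8+4=12
add $t3, $t3, 1 → $t3=6+1=7
cmp $t3, 7  (cmp 7,7)
blt L2: not taken
sw $t2, (8) → M[8]=4
halt.

12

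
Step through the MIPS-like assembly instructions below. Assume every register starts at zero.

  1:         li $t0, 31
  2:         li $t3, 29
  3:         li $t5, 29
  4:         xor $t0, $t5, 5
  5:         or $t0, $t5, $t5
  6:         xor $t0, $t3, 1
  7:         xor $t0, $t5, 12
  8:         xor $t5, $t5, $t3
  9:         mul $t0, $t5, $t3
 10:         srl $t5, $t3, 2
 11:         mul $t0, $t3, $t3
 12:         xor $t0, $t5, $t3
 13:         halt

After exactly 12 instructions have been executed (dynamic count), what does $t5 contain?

7

li $t0, 31 → $t0=31
li $t3, 29 → $t3=29
li $t5, 29 → $t5=29
xor $t0, $t5, 5 → $t0=29^5=24
or $t0, $t5, $t5 → $t0=29|29=29
xor $t0, $t3, 1 → $t0=29^1=28
xor $t0, $t5, 12 → $t0=29^12=17
xor $t5, $t5, $t3 → $t5=29^29=0
mul $t0, $t5, $t3 → $t0=0*29=0
srl $t5, $t3, 2 → $t5=29>>2=7
mul $t0, $t3, $t3 → $t0=29*29=841
xor $t0, $t5, $t3 → $t0=7^29=26
After step 12: $t5 = 7.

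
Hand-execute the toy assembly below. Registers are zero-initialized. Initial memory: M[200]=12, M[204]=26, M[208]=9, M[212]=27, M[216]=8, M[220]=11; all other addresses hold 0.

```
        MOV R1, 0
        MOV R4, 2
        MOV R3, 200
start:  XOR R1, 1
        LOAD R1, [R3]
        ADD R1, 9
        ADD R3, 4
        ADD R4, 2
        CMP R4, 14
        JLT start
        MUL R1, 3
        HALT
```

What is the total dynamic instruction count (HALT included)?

MOV R1, 0 → R1=0
MOV R4, 2 → R4=2
MOV R3, 200 → R3=200
XOR R1, 1 → R1=0^1=1
LOAD R1, [R3] → R1=M[200]=12
ADD R1, 9 → R1=12+9=21
ADD R3, 4 → R3=200+4=204
ADD R4, 2 → R4=2+2=4
CMP R4, 14  (cmp 4,14)
JLT start: taken
XOR R1, 1 → R1=21^1=20
LOAD R1, [R3] → R1=M[204]=26
ADD R1, 9 → R1=26+9=35
ADD R3, 4 → R3=204+4=208
ADD R4, 2 → R4=4+2=6
CMP R4, 14  (cmp 6,14)
JLT start: taken
XOR R1, 1 → R1=35^1=34
LOAD R1, [R3] → R1=M[208]=9
ADD R1, 9 → R1=9+9=18
ADD R3, 4 → R3=208+4=212
ADD R4, 2 → R4=6+2=8
CMP R4, 14  (cmp 8,14)
JLT start: taken
XOR R1, 1 → R1=18^1=19
LOAD R1, [R3] → R1=M[212]=27
ADD R1, 9 → R1=27+9=36
ADD R3, 4 → R3=212+4=216
ADD R4, 2 → R4=8+2=10
CMP R4, 14  (cmp 10,14)
JLT start: taken
XOR R1, 1 → R1=36^1=37
LOAD R1, [R3] → R1=M[216]=8
ADD R1, 9 → R1=8+9=17
ADD R3, 4 → R3=216+4=220
ADD R4, 2 → R4=10+2=12
CMP R4, 14  (cmp 12,14)
JLT start: taken
XOR R1, 1 → R1=17^1=16
LOAD R1, [R3] → R1=M[220]=11
ADD R1, 9 → R1=11+9=20
ADD R3, 4 → R3=220+4=224
ADD R4, 2 → R4=12+2=14
CMP R4, 14  (cmp 14,14)
JLT start: not taken
MUL R1, 3 → R1=20*3=60
halt.
Total executed instructions: 47.

47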